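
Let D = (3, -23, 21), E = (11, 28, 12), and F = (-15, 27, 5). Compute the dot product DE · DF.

DE = E − D = (8, 51, -9)
DF = F − D = (-18, 50, -16)
DE · DF = 8·(-18) + 51·50 + (-9)·(-16) = -144 + 2550 + 144 = 2550

2550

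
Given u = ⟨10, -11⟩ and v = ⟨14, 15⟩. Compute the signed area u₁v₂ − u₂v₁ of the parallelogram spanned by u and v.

304

10·15 - (-11)·14 = 150 - (-154) = 304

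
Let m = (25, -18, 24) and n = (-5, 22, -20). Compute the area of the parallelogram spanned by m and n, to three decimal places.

i: (-18)·(-20) - 24·22 = 360 - 528 = -168
j: 24·(-5) - 25·(-20) = -120 - (-500) = 380
k: 25·22 - (-18)·(-5) = 550 - 90 = 460
m × n = (-168, 380, 460)
|m × n| = √((-168)² + 380² + 460²) = √384224 ≈ 619.8580

619.858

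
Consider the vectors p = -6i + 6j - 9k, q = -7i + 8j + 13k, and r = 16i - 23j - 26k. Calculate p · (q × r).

q × r:
i: 8·(-26) - 13·(-23) = -208 - (-299) = 91
j: 13·16 - (-7)·(-26) = 208 - 182 = 26
k: (-7)·(-23) - 8·16 = 161 - 128 = 33
q × r = (91, 26, 33)
p · (q × r) = (-6)·91 + 6·26 + (-9)·33 = -546 + 156 - 297 = -687

-687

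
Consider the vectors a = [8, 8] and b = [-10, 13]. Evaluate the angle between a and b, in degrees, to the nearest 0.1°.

82.6

a · b = 8·(-10) + 8·13 = -80 + 104 = 24
|a|² = 64 + 64 = 128,  |a| = √128 ≈ 11.313708
|b|² = 100 + 169 = 269,  |b| = √269 ≈ 16.401219
cos θ = 24 / (11.313708 · 16.401219) ≈ 0.12934
θ = arccos(0.12934) ≈ 82.6°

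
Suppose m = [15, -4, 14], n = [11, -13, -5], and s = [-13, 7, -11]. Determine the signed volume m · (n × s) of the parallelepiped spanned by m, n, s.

n × s:
i: (-13)·(-11) - (-5)·7 = 143 - (-35) = 178
j: (-5)·(-13) - 11·(-11) = 65 - (-121) = 186
k: 11·7 - (-13)·(-13) = 77 - 169 = -92
n × s = (178, 186, -92)
m · (n × s) = 15·178 + (-4)·186 + 14·(-92) = 2670 - 744 - 1288 = 638

638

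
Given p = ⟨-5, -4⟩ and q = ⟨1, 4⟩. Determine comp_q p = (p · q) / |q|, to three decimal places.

-5.093

p · q = (-5)·1 + (-4)·4 = -5 - 16 = -21
|q| = √(1 + 16) = √17 ≈ 4.1231
comp_q p = -21 / √17 ≈ -5.093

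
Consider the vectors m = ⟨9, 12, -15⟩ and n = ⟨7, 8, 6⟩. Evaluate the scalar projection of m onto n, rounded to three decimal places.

m · n = 9·7 + 12·8 + (-15)·6 = 63 + 96 - 90 = 69
|n| = √(49 + 64 + 36) = √149 ≈ 12.2066
comp_n m = 69 / √149 ≈ 5.653

5.653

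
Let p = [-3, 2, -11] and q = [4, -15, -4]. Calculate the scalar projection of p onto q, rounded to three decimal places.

p · q = (-3)·4 + 2·(-15) + (-11)·(-4) = -12 - 30 + 44 = 2
|q| = √(16 + 225 + 16) = √257 ≈ 16.0312
comp_q p = 2 / √257 ≈ 0.125

0.125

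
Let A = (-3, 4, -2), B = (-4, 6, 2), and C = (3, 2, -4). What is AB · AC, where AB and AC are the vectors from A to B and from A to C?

AB = B − A = (-1, 2, 4)
AC = C − A = (6, -2, -2)
AB · AC = (-1)·6 + 2·(-2) + 4·(-2) = -6 - 4 - 8 = -18

-18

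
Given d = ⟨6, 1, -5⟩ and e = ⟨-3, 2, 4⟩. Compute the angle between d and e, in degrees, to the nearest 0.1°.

148.1

d · e = 6·(-3) + 1·2 + (-5)·4 = -18 + 2 - 20 = -36
|d|² = 36 + 1 + 25 = 62,  |d| = √62 ≈ 7.874008
|e|² = 9 + 4 + 16 = 29,  |e| = √29 ≈ 5.385165
cos θ = -36 / (7.874008 · 5.385165) ≈ -0.84900
θ = arccos(-0.84900) ≈ 148.1°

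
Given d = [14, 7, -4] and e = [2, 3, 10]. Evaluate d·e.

9

d · e = 14·2 + 7·3 + (-4)·10 = 28 + 21 - 40 = 9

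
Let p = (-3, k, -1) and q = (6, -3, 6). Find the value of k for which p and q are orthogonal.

-8

p · q = (-3)·6 + k·(-3) + (-1)·6 = -24 - 3k
Set equal to 0: -3k = 24, so k = -8.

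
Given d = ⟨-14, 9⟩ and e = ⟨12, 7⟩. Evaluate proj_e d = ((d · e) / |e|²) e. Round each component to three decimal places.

d · e = (-14)·12 + 9·7 = -168 + 63 = -105
|e|² = 144 + 49 = 193
proj_e d = (-105/193) · (12, 7) ≈ (-6.528, -3.808)

(-6.528, -3.808)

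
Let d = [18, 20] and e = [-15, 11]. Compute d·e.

-50

d · e = 18·(-15) + 20·11 = -270 + 220 = -50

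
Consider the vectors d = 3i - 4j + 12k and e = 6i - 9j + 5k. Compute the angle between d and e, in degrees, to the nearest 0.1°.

d · e = 3·6 + (-4)·(-9) + 12·5 = 18 + 36 + 60 = 114
|d|² = 9 + 16 + 144 = 169,  |d| = √169 ≈ 13.000000
|e|² = 36 + 81 + 25 = 142,  |e| = √142 ≈ 11.916375
cos θ = 114 / (13.000000 · 11.916375) ≈ 0.73590
θ = arccos(0.73590) ≈ 42.6°

42.6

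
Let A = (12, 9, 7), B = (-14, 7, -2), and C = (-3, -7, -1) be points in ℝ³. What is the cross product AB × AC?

(-128, -73, 386)

AB = (-26, -2, -9)
AC = (-15, -16, -8)
i: (-2)·(-8) - (-9)·(-16) = 16 - 144 = -128
j: (-9)·(-15) - (-26)·(-8) = 135 - 208 = -73
k: (-26)·(-16) - (-2)·(-15) = 416 - 30 = 386
AB × AC = (-128, -73, 386)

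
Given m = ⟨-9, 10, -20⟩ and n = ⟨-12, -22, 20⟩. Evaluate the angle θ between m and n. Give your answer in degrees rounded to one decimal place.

m · n = (-9)·(-12) + 10·(-22) + (-20)·20 = 108 - 220 - 400 = -512
|m|² = 81 + 100 + 400 = 581,  |m| = √581 ≈ 24.103942
|n|² = 144 + 484 + 400 = 1028,  |n| = √1028 ≈ 32.062439
cos θ = -512 / (24.103942 · 32.062439) ≈ -0.66250
θ = arccos(-0.66250) ≈ 131.5°

131.5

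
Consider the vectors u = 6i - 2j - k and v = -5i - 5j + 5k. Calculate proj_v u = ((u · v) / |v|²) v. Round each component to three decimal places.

u · v = 6·(-5) + (-2)·(-5) + (-1)·5 = -30 + 10 - 5 = -25
|v|² = 25 + 25 + 25 = 75
proj_v u = (-25/75) · (-5, -5, 5) ≈ (1.667, 1.667, -1.667)

(1.667, 1.667, -1.667)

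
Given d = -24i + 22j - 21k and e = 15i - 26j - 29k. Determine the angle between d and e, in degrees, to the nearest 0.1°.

d · e = (-24)·15 + 22·(-26) + (-21)·(-29) = -360 - 572 + 609 = -323
|d|² = 576 + 484 + 441 = 1501,  |d| = √1501 ≈ 38.742741
|e|² = 225 + 676 + 841 = 1742,  |e| = √1742 ≈ 41.737274
cos θ = -323 / (38.742741 · 41.737274) ≈ -0.19975
θ = arccos(-0.19975) ≈ 101.5°

101.5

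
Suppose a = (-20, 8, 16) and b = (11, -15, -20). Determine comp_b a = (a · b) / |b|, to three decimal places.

-24.164

a · b = (-20)·11 + 8·(-15) + 16·(-20) = -220 - 120 - 320 = -660
|b| = √(121 + 225 + 400) = √746 ≈ 27.3130
comp_b a = -660 / √746 ≈ -24.164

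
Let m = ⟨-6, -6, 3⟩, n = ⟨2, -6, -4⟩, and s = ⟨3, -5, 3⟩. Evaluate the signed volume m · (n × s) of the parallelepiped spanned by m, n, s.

n × s:
i: (-6)·3 - (-4)·(-5) = -18 - 20 = -38
j: (-4)·3 - 2·3 = -12 - 6 = -18
k: 2·(-5) - (-6)·3 = -10 - (-18) = 8
n × s = (-38, -18, 8)
m · (n × s) = (-6)·(-38) + (-6)·(-18) + 3·8 = 228 + 108 + 24 = 360

360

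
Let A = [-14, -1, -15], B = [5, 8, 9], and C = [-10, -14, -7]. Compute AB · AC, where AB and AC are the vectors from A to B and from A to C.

151

AB = B − A = (19, 9, 24)
AC = C − A = (4, -13, 8)
AB · AC = 19·4 + 9·(-13) + 24·8 = 76 - 117 + 192 = 151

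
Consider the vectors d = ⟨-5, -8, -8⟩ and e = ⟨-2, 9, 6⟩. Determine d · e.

d · e = (-5)·(-2) + (-8)·9 + (-8)·6 = 10 - 72 - 48 = -110

-110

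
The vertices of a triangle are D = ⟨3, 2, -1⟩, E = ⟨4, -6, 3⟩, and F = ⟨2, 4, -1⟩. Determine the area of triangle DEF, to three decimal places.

DE = (1, -8, 4),  DF = (-1, 2, 0)
i: (-8)·0 - 4·2 = 0 - 8 = -8
j: 4·(-1) - 1·0 = -4 - 0 = -4
k: 1·2 - (-8)·(-1) = 2 - 8 = -6
DE × DF = (-8, -4, -6)
|DE × DF| = √116 ≈ 10.7703
area = ½ · 10.7703 ≈ 5.385

5.385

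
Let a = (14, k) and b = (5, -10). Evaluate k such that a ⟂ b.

a · b = 14·5 + k·(-10) = 70 - 10k
Set equal to 0: -10k = -70, so k = 7.

7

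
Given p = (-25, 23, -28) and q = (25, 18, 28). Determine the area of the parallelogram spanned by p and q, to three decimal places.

i: 23·28 - (-28)·18 = 644 - (-504) = 1148
j: (-28)·25 - (-25)·28 = -700 - (-700) = 0
k: (-25)·18 - 23·25 = -450 - 575 = -1025
p × q = (1148, 0, -1025)
|p × q| = √(1148² + 0² + (-1025)²) = √2368529 ≈ 1539.0026

1539.003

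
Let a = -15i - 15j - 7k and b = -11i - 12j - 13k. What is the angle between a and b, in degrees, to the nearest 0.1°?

20.5

a · b = (-15)·(-11) + (-15)·(-12) + (-7)·(-13) = 165 + 180 + 91 = 436
|a|² = 225 + 225 + 49 = 499,  |a| = √499 ≈ 22.338308
|b|² = 121 + 144 + 169 = 434,  |b| = √434 ≈ 20.832667
cos θ = 436 / (22.338308 · 20.832667) ≈ 0.93690
θ = arccos(0.93690) ≈ 20.5°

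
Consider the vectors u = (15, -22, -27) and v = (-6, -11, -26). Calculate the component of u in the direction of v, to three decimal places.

u · v = 15·(-6) + (-22)·(-11) + (-27)·(-26) = -90 + 242 + 702 = 854
|v| = √(36 + 121 + 676) = √833 ≈ 28.8617
comp_v u = 854 / √833 ≈ 29.589

29.589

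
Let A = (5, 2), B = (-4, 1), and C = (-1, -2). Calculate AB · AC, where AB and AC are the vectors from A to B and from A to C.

58

AB = B − A = (-9, -1)
AC = C − A = (-6, -4)
AB · AC = (-9)·(-6) + (-1)·(-4) = 54 + 4 = 58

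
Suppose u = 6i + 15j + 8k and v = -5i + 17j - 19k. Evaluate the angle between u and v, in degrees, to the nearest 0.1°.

81.0

u · v = 6·(-5) + 15·17 + 8·(-19) = -30 + 255 - 152 = 73
|u|² = 36 + 225 + 64 = 325,  |u| = √325 ≈ 18.027756
|v|² = 25 + 289 + 361 = 675,  |v| = √675 ≈ 25.980762
cos θ = 73 / (18.027756 · 25.980762) ≈ 0.15586
θ = arccos(0.15586) ≈ 81.0°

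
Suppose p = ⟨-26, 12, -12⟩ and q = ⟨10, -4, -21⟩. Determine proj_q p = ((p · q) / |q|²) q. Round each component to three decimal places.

(-1.005, 0.402, 2.111)

p · q = (-26)·10 + 12·(-4) + (-12)·(-21) = -260 - 48 + 252 = -56
|q|² = 100 + 16 + 441 = 557
proj_q p = (-56/557) · (10, -4, -21) ≈ (-1.005, 0.402, 2.111)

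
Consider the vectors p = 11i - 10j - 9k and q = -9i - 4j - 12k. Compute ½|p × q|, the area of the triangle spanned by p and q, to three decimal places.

i: (-10)·(-12) - (-9)·(-4) = 120 - 36 = 84
j: (-9)·(-9) - 11·(-12) = 81 - (-132) = 213
k: 11·(-4) - (-10)·(-9) = -44 - 90 = -134
p × q = (84, 213, -134)
|p × q| = √(84² + 213² + (-134)²) = √70381 ≈ 265.2942
area = ½ · 265.2942 ≈ 132.647

132.647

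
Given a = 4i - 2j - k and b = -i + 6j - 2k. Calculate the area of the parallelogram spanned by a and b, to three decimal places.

i: (-2)·(-2) - (-1)·6 = 4 - (-6) = 10
j: (-1)·(-1) - 4·(-2) = 1 - (-8) = 9
k: 4·6 - (-2)·(-1) = 24 - 2 = 22
a × b = (10, 9, 22)
|a × b| = √(10² + 9² + 22²) = √665 ≈ 25.7876

25.788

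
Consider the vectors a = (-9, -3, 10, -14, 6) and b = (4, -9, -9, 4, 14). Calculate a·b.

-71

a · b = (-9)·4 + (-3)·(-9) + 10·(-9) + (-14)·4 + 6·14 = -36 + 27 - 90 - 56 + 84 = -71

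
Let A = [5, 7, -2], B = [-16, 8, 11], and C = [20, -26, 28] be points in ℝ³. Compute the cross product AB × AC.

(459, 825, 678)

AB = (-21, 1, 13)
AC = (15, -33, 30)
i: 1·30 - 13·(-33) = 30 - (-429) = 459
j: 13·15 - (-21)·30 = 195 - (-630) = 825
k: (-21)·(-33) - 1·15 = 693 - 15 = 678
AB × AC = (459, 825, 678)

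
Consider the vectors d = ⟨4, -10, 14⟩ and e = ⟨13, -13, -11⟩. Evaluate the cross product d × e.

(292, 226, 78)

i: (-10)·(-11) - 14·(-13) = 110 - (-182) = 292
j: 14·13 - 4·(-11) = 182 - (-44) = 226
k: 4·(-13) - (-10)·13 = -52 - (-130) = 78
d × e = (292, 226, 78)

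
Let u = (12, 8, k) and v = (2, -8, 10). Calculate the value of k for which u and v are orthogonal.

4

u · v = 12·2 + 8·(-8) + k·10 = -40 + 10k
Set equal to 0: 10k = 40, so k = 4.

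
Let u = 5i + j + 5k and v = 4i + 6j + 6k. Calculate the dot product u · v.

u · v = 5·4 + 1·6 + 5·6 = 20 + 6 + 30 = 56

56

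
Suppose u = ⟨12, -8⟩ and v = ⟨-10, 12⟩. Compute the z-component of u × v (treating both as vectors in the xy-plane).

12·12 - (-8)·(-10) = 144 - 80 = 64

64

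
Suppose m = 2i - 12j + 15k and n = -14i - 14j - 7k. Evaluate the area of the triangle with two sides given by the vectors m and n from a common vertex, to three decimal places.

i: (-12)·(-7) - 15·(-14) = 84 - (-210) = 294
j: 15·(-14) - 2·(-7) = -210 - (-14) = -196
k: 2·(-14) - (-12)·(-14) = -28 - 168 = -196
m × n = (294, -196, -196)
|m × n| = √(294² + (-196)² + (-196)²) = √163268 ≈ 404.0644
area = ½ · 404.0644 ≈ 202.032

202.032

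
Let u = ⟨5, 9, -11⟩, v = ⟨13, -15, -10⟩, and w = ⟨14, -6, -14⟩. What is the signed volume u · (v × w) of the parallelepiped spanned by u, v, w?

v × w:
i: (-15)·(-14) - (-10)·(-6) = 210 - 60 = 150
j: (-10)·14 - 13·(-14) = -140 - (-182) = 42
k: 13·(-6) - (-15)·14 = -78 - (-210) = 132
v × w = (150, 42, 132)
u · (v × w) = 5·150 + 9·42 + (-11)·132 = 750 + 378 - 1452 = -324

-324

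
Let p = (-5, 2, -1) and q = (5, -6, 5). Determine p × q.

(4, 20, 20)

i: 2·5 - (-1)·(-6) = 10 - 6 = 4
j: (-1)·5 - (-5)·5 = -5 - (-25) = 20
k: (-5)·(-6) - 2·5 = 30 - 10 = 20
p × q = (4, 20, 20)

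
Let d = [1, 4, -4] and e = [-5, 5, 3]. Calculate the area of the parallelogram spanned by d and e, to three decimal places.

i: 4·3 - (-4)·5 = 12 - (-20) = 32
j: (-4)·(-5) - 1·3 = 20 - 3 = 17
k: 1·5 - 4·(-5) = 5 - (-20) = 25
d × e = (32, 17, 25)
|d × e| = √(32² + 17² + 25²) = √1938 ≈ 44.0227

44.023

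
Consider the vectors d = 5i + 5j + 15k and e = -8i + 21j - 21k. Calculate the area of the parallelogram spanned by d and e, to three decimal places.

444.578

i: 5·(-21) - 15·21 = -105 - 315 = -420
j: 15·(-8) - 5·(-21) = -120 - (-105) = -15
k: 5·21 - 5·(-8) = 105 - (-40) = 145
d × e = (-420, -15, 145)
|d × e| = √((-420)² + (-15)² + 145²) = √197650 ≈ 444.5785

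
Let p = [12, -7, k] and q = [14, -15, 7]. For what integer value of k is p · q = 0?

-39

p · q = 12·14 + (-7)·(-15) + k·7 = 273 + 7k
Set equal to 0: 7k = -273, so k = -39.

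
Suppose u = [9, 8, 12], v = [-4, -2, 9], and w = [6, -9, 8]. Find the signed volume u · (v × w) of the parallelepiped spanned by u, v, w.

1849

v × w:
i: (-2)·8 - 9·(-9) = -16 - (-81) = 65
j: 9·6 - (-4)·8 = 54 - (-32) = 86
k: (-4)·(-9) - (-2)·6 = 36 - (-12) = 48
v × w = (65, 86, 48)
u · (v × w) = 9·65 + 8·86 + 12·48 = 585 + 688 + 576 = 1849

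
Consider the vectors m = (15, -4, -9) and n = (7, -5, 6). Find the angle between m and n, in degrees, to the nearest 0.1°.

m · n = 15·7 + (-4)·(-5) + (-9)·6 = 105 + 20 - 54 = 71
|m|² = 225 + 16 + 81 = 322,  |m| = √322 ≈ 17.944358
|n|² = 49 + 25 + 36 = 110,  |n| = √110 ≈ 10.488088
cos θ = 71 / (17.944358 · 10.488088) ≈ 0.37725
θ = arccos(0.37725) ≈ 67.8°

67.8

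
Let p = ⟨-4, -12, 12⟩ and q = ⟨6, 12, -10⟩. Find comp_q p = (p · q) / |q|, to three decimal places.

-17.211

p · q = (-4)·6 + (-12)·12 + 12·(-10) = -24 - 144 - 120 = -288
|q| = √(36 + 144 + 100) = √280 ≈ 16.7332
comp_q p = -288 / √280 ≈ -17.211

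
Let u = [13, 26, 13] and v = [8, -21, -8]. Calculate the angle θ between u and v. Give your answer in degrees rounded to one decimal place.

136.0

u · v = 13·8 + 26·(-21) + 13·(-8) = 104 - 546 - 104 = -546
|u|² = 169 + 676 + 169 = 1014,  |u| = √1014 ≈ 31.843367
|v|² = 64 + 441 + 64 = 569,  |v| = √569 ≈ 23.853721
cos θ = -546 / (31.843367 · 23.853721) ≈ -0.71882
θ = arccos(-0.71882) ≈ 136.0°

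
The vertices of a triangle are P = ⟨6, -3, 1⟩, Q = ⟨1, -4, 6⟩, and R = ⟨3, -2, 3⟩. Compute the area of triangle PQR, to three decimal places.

PQ = (-5, -1, 5),  PR = (-3, 1, 2)
i: (-1)·2 - 5·1 = -2 - 5 = -7
j: 5·(-3) - (-5)·2 = -15 - (-10) = -5
k: (-5)·1 - (-1)·(-3) = -5 - 3 = -8
PQ × PR = (-7, -5, -8)
|PQ × PR| = √138 ≈ 11.7473
area = ½ · 11.7473 ≈ 5.874

5.874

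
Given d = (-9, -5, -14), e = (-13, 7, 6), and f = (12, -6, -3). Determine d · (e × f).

e × f:
i: 7·(-3) - 6·(-6) = -21 - (-36) = 15
j: 6·12 - (-13)·(-3) = 72 - 39 = 33
k: (-13)·(-6) - 7·12 = 78 - 84 = -6
e × f = (15, 33, -6)
d · (e × f) = (-9)·15 + (-5)·33 + (-14)·(-6) = -135 - 165 + 84 = -216

-216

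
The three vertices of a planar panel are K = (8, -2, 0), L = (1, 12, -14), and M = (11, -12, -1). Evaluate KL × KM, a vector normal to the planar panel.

(-154, -49, 28)

KL = (-7, 14, -14)
KM = (3, -10, -1)
i: 14·(-1) - (-14)·(-10) = -14 - 140 = -154
j: (-14)·3 - (-7)·(-1) = -42 - 7 = -49
k: (-7)·(-10) - 14·3 = 70 - 42 = 28
KL × KM = (-154, -49, 28)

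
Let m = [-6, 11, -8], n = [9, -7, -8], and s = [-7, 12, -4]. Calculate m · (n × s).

n × s:
i: (-7)·(-4) - (-8)·12 = 28 - (-96) = 124
j: (-8)·(-7) - 9·(-4) = 56 - (-36) = 92
k: 9·12 - (-7)·(-7) = 108 - 49 = 59
n × s = (124, 92, 59)
m · (n × s) = (-6)·124 + 11·92 + (-8)·59 = -744 + 1012 - 472 = -204

-204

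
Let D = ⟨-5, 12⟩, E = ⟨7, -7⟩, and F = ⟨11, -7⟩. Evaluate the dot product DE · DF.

DE = E − D = (12, -19)
DF = F − D = (16, -19)
DE · DF = 12·16 + (-19)·(-19) = 192 + 361 = 553

553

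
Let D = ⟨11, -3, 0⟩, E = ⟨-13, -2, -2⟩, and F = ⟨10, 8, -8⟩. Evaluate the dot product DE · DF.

DE = E − D = (-24, 1, -2)
DF = F − D = (-1, 11, -8)
DE · DF = (-24)·(-1) + 1·11 + (-2)·(-8) = 24 + 11 + 16 = 51

51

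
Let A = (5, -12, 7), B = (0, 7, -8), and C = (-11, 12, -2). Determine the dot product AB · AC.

671

AB = B − A = (-5, 19, -15)
AC = C − A = (-16, 24, -9)
AB · AC = (-5)·(-16) + 19·24 + (-15)·(-9) = 80 + 456 + 135 = 671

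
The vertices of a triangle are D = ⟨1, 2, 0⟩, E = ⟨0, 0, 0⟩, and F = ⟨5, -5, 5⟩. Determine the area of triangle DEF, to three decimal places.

DE = (-1, -2, 0),  DF = (4, -7, 5)
i: (-2)·5 - 0·(-7) = -10 - 0 = -10
j: 0·4 - (-1)·5 = 0 - (-5) = 5
k: (-1)·(-7) - (-2)·4 = 7 - (-8) = 15
DE × DF = (-10, 5, 15)
|DE × DF| = √350 ≈ 18.7083
area = ½ · 18.7083 ≈ 9.354

9.354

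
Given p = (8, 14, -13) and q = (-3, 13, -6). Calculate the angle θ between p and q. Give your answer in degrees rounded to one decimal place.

p · q = 8·(-3) + 14·13 + (-13)·(-6) = -24 + 182 + 78 = 236
|p|² = 64 + 196 + 169 = 429,  |p| = √429 ≈ 20.712315
|q|² = 9 + 169 + 36 = 214,  |q| = √214 ≈ 14.628739
cos θ = 236 / (20.712315 · 14.628739) ≈ 0.77889
θ = arccos(0.77889) ≈ 38.8°

38.8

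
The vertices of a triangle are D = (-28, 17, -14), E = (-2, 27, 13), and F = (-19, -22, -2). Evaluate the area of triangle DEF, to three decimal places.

DE = (26, 10, 27),  DF = (9, -39, 12)
i: 10·12 - 27·(-39) = 120 - (-1053) = 1173
j: 27·9 - 26·12 = 243 - 312 = -69
k: 26·(-39) - 10·9 = -1014 - 90 = -1104
DE × DF = (1173, -69, -1104)
|DE × DF| = √2599506 ≈ 1612.2984
area = ½ · 1612.2984 ≈ 806.149

806.149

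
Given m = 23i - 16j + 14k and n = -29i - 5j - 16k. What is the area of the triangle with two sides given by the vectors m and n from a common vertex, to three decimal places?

332.777

i: (-16)·(-16) - 14·(-5) = 256 - (-70) = 326
j: 14·(-29) - 23·(-16) = -406 - (-368) = -38
k: 23·(-5) - (-16)·(-29) = -115 - 464 = -579
m × n = (326, -38, -579)
|m × n| = √(326² + (-38)² + (-579)²) = √442961 ≈ 665.5532
area = ½ · 665.5532 ≈ 332.777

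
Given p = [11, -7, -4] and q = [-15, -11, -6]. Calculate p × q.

(-2, 126, -226)

i: (-7)·(-6) - (-4)·(-11) = 42 - 44 = -2
j: (-4)·(-15) - 11·(-6) = 60 - (-66) = 126
k: 11·(-11) - (-7)·(-15) = -121 - 105 = -226
p × q = (-2, 126, -226)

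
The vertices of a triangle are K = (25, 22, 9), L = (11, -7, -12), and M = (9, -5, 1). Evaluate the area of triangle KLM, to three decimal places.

KL = (-14, -29, -21),  KM = (-16, -27, -8)
i: (-29)·(-8) - (-21)·(-27) = 232 - 567 = -335
j: (-21)·(-16) - (-14)·(-8) = 336 - 112 = 224
k: (-14)·(-27) - (-29)·(-16) = 378 - 464 = -86
KL × KM = (-335, 224, -86)
|KL × KM| = √169797 ≈ 412.0643
area = ½ · 412.0643 ≈ 206.032

206.032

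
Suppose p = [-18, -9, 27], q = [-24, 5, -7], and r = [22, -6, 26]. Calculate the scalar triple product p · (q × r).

-4896

q × r:
i: 5·26 - (-7)·(-6) = 130 - 42 = 88
j: (-7)·22 - (-24)·26 = -154 - (-624) = 470
k: (-24)·(-6) - 5·22 = 144 - 110 = 34
q × r = (88, 470, 34)
p · (q × r) = (-18)·88 + (-9)·470 + 27·34 = -1584 - 4230 + 918 = -4896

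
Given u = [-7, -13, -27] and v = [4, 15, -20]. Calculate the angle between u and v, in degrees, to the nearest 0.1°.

66.0

u · v = (-7)·4 + (-13)·15 + (-27)·(-20) = -28 - 195 + 540 = 317
|u|² = 49 + 169 + 729 = 947,  |u| = √947 ≈ 30.773365
|v|² = 16 + 225 + 400 = 641,  |v| = √641 ≈ 25.317978
cos θ = 317 / (30.773365 · 25.317978) ≈ 0.40687
θ = arccos(0.40687) ≈ 66.0°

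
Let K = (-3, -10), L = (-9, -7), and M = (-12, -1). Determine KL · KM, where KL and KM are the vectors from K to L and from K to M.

81

KL = L − K = (-6, 3)
KM = M − K = (-9, 9)
KL · KM = (-6)·(-9) + 3·9 = 54 + 27 = 81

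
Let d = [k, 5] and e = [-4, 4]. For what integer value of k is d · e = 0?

5

d · e = k·(-4) + 5·4 = 20 - 4k
Set equal to 0: -4k = -20, so k = 5.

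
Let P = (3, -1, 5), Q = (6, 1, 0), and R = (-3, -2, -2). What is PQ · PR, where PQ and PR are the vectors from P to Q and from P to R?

15

PQ = Q − P = (3, 2, -5)
PR = R − P = (-6, -1, -7)
PQ · PR = 3·(-6) + 2·(-1) + (-5)·(-7) = -18 - 2 + 35 = 15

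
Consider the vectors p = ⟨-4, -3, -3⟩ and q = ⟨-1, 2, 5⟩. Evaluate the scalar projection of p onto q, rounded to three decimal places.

-3.104

p · q = (-4)·(-1) + (-3)·2 + (-3)·5 = 4 - 6 - 15 = -17
|q| = √(1 + 4 + 25) = √30 ≈ 5.4772
comp_q p = -17 / √30 ≈ -3.104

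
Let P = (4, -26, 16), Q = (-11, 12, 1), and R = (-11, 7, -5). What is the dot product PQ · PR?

PQ = Q − P = (-15, 38, -15)
PR = R − P = (-15, 33, -21)
PQ · PR = (-15)·(-15) + 38·33 + (-15)·(-21) = 225 + 1254 + 315 = 1794

1794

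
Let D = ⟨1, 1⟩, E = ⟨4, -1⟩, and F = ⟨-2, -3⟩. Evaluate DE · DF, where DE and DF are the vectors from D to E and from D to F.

-1

DE = E − D = (3, -2)
DF = F − D = (-3, -4)
DE · DF = 3·(-3) + (-2)·(-4) = -9 + 8 = -1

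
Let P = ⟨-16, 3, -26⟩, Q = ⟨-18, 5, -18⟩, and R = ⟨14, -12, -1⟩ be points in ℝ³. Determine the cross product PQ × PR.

PQ = (-2, 2, 8)
PR = (30, -15, 25)
i: 2·25 - 8·(-15) = 50 - (-120) = 170
j: 8·30 - (-2)·25 = 240 - (-50) = 290
k: (-2)·(-15) - 2·30 = 30 - 60 = -30
PQ × PR = (170, 290, -30)

(170, 290, -30)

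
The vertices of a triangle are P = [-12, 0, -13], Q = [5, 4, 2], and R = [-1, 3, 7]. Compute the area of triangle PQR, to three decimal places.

89.301

PQ = (17, 4, 15),  PR = (11, 3, 20)
i: 4·20 - 15·3 = 80 - 45 = 35
j: 15·11 - 17·20 = 165 - 340 = -175
k: 17·3 - 4·11 = 51 - 44 = 7
PQ × PR = (35, -175, 7)
|PQ × PR| = √31899 ≈ 178.6029
area = ½ · 178.6029 ≈ 89.301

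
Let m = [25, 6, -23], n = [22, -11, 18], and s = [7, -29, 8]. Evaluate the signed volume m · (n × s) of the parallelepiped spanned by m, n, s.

n × s:
i: (-11)·8 - 18·(-29) = -88 - (-522) = 434
j: 18·7 - 22·8 = 126 - 176 = -50
k: 22·(-29) - (-11)·7 = -638 - (-77) = -561
n × s = (434, -50, -561)
m · (n × s) = 25·434 + 6·(-50) + (-23)·(-561) = 10850 - 300 + 12903 = 23453

23453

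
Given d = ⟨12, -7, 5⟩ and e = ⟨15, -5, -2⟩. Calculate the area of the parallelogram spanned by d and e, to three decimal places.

115.529

i: (-7)·(-2) - 5·(-5) = 14 - (-25) = 39
j: 5·15 - 12·(-2) = 75 - (-24) = 99
k: 12·(-5) - (-7)·15 = -60 - (-105) = 45
d × e = (39, 99, 45)
|d × e| = √(39² + 99² + 45²) = √13347 ≈ 115.5292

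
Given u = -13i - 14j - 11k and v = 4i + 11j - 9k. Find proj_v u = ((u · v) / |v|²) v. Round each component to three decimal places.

(-1.963, -5.399, 4.417)

u · v = (-13)·4 + (-14)·11 + (-11)·(-9) = -52 - 154 + 99 = -107
|v|² = 16 + 121 + 81 = 218
proj_v u = (-107/218) · (4, 11, -9) ≈ (-1.963, -5.399, 4.417)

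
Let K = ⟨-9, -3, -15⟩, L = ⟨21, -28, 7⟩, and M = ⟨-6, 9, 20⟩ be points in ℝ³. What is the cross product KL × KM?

(-1139, -984, 435)

KL = (30, -25, 22)
KM = (3, 12, 35)
i: (-25)·35 - 22·12 = -875 - 264 = -1139
j: 22·3 - 30·35 = 66 - 1050 = -984
k: 30·12 - (-25)·3 = 360 - (-75) = 435
KL × KM = (-1139, -984, 435)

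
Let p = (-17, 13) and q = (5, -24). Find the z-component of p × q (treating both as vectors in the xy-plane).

(-17)·(-24) - 13·5 = 408 - 65 = 343

343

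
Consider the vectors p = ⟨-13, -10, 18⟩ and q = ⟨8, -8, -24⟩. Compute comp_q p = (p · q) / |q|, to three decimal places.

-17.186

p · q = (-13)·8 + (-10)·(-8) + 18·(-24) = -104 + 80 - 432 = -456
|q| = √(64 + 64 + 576) = √704 ≈ 26.5330
comp_q p = -456 / √704 ≈ -17.186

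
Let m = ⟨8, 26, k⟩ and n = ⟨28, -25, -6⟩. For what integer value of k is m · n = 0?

-71

m · n = 8·28 + 26·(-25) + k·(-6) = -426 - 6k
Set equal to 0: -6k = 426, so k = -71.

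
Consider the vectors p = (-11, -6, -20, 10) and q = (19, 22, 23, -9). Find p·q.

-891

p · q = (-11)·19 + (-6)·22 + (-20)·23 + 10·(-9) = -209 - 132 - 460 - 90 = -891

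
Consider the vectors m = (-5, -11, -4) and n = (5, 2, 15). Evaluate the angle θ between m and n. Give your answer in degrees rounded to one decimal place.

m · n = (-5)·5 + (-11)·2 + (-4)·15 = -25 - 22 - 60 = -107
|m|² = 25 + 121 + 16 = 162,  |m| = √162 ≈ 12.727922
|n|² = 25 + 4 + 225 = 254,  |n| = √254 ≈ 15.937377
cos θ = -107 / (12.727922 · 15.937377) ≈ -0.52748
θ = arccos(-0.52748) ≈ 121.8°

121.8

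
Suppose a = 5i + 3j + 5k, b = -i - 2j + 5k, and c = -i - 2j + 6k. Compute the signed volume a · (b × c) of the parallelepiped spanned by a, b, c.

b × c:
i: (-2)·6 - 5·(-2) = -12 - (-10) = -2
j: 5·(-1) - (-1)·6 = -5 - (-6) = 1
k: (-1)·(-2) - (-2)·(-1) = 2 - 2 = 0
b × c = (-2, 1, 0)
a · (b × c) = 5·(-2) + 3·1 + 5·0 = -10 + 3 + 0 = -7

-7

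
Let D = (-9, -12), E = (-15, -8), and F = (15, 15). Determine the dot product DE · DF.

-36

DE = E − D = (-6, 4)
DF = F − D = (24, 27)
DE · DF = (-6)·24 + 4·27 = -144 + 108 = -36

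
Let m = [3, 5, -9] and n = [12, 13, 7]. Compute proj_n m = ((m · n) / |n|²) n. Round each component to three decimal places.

m · n = 3·12 + 5·13 + (-9)·7 = 36 + 65 - 63 = 38
|n|² = 144 + 169 + 49 = 362
proj_n m = (38/362) · (12, 13, 7) ≈ (1.260, 1.365, 0.735)

(1.260, 1.365, 0.735)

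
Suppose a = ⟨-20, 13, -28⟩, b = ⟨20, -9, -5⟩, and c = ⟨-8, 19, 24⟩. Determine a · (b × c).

b × c:
i: (-9)·24 - (-5)·19 = -216 - (-95) = -121
j: (-5)·(-8) - 20·24 = 40 - 480 = -440
k: 20·19 - (-9)·(-8) = 380 - 72 = 308
b × c = (-121, -440, 308)
a · (b × c) = (-20)·(-121) + 13·(-440) + (-28)·308 = 2420 - 5720 - 8624 = -11924

-11924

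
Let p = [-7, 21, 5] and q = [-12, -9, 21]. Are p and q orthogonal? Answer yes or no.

yes

p · q = (-7)·(-12) + 21·(-9) + 5·21 = 84 - 189 + 105 = 0
Zero, so the vectors are orthogonal.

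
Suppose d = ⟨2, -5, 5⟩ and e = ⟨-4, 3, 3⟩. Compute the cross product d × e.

i: (-5)·3 - 5·3 = -15 - 15 = -30
j: 5·(-4) - 2·3 = -20 - 6 = -26
k: 2·3 - (-5)·(-4) = 6 - 20 = -14
d × e = (-30, -26, -14)

(-30, -26, -14)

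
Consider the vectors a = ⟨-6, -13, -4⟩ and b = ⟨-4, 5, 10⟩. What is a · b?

-81

a · b = (-6)·(-4) + (-13)·5 + (-4)·10 = 24 - 65 - 40 = -81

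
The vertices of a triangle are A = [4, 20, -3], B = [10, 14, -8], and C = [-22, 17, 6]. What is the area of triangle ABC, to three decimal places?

AB = (6, -6, -5),  AC = (-26, -3, 9)
i: (-6)·9 - (-5)·(-3) = -54 - 15 = -69
j: (-5)·(-26) - 6·9 = 130 - 54 = 76
k: 6·(-3) - (-6)·(-26) = -18 - 156 = -174
AB × AC = (-69, 76, -174)
|AB × AC| = √40813 ≈ 202.0223
area = ½ · 202.0223 ≈ 101.011

101.011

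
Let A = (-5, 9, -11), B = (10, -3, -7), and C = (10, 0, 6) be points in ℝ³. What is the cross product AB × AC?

(-168, -195, 45)

AB = (15, -12, 4)
AC = (15, -9, 17)
i: (-12)·17 - 4·(-9) = -204 - (-36) = -168
j: 4·15 - 15·17 = 60 - 255 = -195
k: 15·(-9) - (-12)·15 = -135 - (-180) = 45
AB × AC = (-168, -195, 45)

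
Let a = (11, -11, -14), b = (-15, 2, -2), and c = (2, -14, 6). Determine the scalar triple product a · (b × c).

b × c:
i: 2·6 - (-2)·(-14) = 12 - 28 = -16
j: (-2)·2 - (-15)·6 = -4 - (-90) = 86
k: (-15)·(-14) - 2·2 = 210 - 4 = 206
b × c = (-16, 86, 206)
a · (b × c) = 11·(-16) + (-11)·86 + (-14)·206 = -176 - 946 - 2884 = -4006

-4006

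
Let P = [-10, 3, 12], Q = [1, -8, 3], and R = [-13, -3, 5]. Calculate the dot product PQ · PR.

96

PQ = Q − P = (11, -11, -9)
PR = R − P = (-3, -6, -7)
PQ · PR = 11·(-3) + (-11)·(-6) + (-9)·(-7) = -33 + 66 + 63 = 96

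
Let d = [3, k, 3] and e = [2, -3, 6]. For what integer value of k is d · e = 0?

d · e = 3·2 + k·(-3) + 3·6 = 24 - 3k
Set equal to 0: -3k = -24, so k = 8.

8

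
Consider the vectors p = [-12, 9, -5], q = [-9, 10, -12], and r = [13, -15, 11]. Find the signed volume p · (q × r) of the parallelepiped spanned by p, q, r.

302

q × r:
i: 10·11 - (-12)·(-15) = 110 - 180 = -70
j: (-12)·13 - (-9)·11 = -156 - (-99) = -57
k: (-9)·(-15) - 10·13 = 135 - 130 = 5
q × r = (-70, -57, 5)
p · (q × r) = (-12)·(-70) + 9·(-57) + (-5)·5 = 840 - 513 - 25 = 302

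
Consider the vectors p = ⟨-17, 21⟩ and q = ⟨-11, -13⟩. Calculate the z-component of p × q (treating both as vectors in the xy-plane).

(-17)·(-13) - 21·(-11) = 221 - (-231) = 452

452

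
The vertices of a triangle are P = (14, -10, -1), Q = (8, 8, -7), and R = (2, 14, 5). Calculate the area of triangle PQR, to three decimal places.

141.732

PQ = (-6, 18, -6),  PR = (-12, 24, 6)
i: 18·6 - (-6)·24 = 108 - (-144) = 252
j: (-6)·(-12) - (-6)·6 = 72 - (-36) = 108
k: (-6)·24 - 18·(-12) = -144 - (-216) = 72
PQ × PR = (252, 108, 72)
|PQ × PR| = √80352 ≈ 283.4643
area = ½ · 283.4643 ≈ 141.732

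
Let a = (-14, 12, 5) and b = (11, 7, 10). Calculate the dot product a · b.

a · b = (-14)·11 + 12·7 + 5·10 = -154 + 84 + 50 = -20

-20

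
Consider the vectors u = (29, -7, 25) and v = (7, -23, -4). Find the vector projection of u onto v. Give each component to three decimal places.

(3.111, -10.222, -1.778)

u · v = 29·7 + (-7)·(-23) + 25·(-4) = 203 + 161 - 100 = 264
|v|² = 49 + 529 + 16 = 594
proj_v u = (264/594) · (7, -23, -4) ≈ (3.111, -10.222, -1.778)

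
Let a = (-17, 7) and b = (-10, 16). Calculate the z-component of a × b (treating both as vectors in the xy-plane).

(-17)·16 - 7·(-10) = -272 - (-70) = -202

-202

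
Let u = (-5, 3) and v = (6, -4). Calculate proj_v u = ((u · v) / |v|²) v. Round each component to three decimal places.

(-4.846, 3.231)

u · v = (-5)·6 + 3·(-4) = -30 - 12 = -42
|v|² = 36 + 16 = 52
proj_v u = (-42/52) · (6, -4) ≈ (-4.846, 3.231)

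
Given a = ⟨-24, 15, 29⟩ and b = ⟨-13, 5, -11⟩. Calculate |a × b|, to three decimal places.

i: 15·(-11) - 29·5 = -165 - 145 = -310
j: 29·(-13) - (-24)·(-11) = -377 - 264 = -641
k: (-24)·5 - 15·(-13) = -120 - (-195) = 75
a × b = (-310, -641, 75)
|a × b| = √((-310)² + (-641)² + 75²) = √512606 ≈ 715.9651

715.965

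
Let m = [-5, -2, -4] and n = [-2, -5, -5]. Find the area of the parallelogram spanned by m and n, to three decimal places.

28.810

i: (-2)·(-5) - (-4)·(-5) = 10 - 20 = -10
j: (-4)·(-2) - (-5)·(-5) = 8 - 25 = -17
k: (-5)·(-5) - (-2)·(-2) = 25 - 4 = 21
m × n = (-10, -17, 21)
|m × n| = √((-10)² + (-17)² + 21²) = √830 ≈ 28.8097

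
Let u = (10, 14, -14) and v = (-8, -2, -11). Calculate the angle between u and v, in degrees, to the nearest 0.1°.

u · v = 10·(-8) + 14·(-2) + (-14)·(-11) = -80 - 28 + 154 = 46
|u|² = 100 + 196 + 196 = 492,  |u| = √492 ≈ 22.181073
|v|² = 64 + 4 + 121 = 189,  |v| = √189 ≈ 13.747727
cos θ = 46 / (22.181073 · 13.747727) ≈ 0.15085
θ = arccos(0.15085) ≈ 81.3°

81.3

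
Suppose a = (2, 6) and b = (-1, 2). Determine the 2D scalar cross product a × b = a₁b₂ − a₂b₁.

2·2 - 6·(-1) = 4 - (-6) = 10

10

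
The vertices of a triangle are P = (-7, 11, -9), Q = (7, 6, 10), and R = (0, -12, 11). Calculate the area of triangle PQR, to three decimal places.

PQ = (14, -5, 19),  PR = (7, -23, 20)
i: (-5)·20 - 19·(-23) = -100 - (-437) = 337
j: 19·7 - 14·20 = 133 - 280 = -147
k: 14·(-23) - (-5)·7 = -322 - (-35) = -287
PQ × PR = (337, -147, -287)
|PQ × PR| = √217547 ≈ 466.4193
area = ½ · 466.4193 ≈ 233.210

233.210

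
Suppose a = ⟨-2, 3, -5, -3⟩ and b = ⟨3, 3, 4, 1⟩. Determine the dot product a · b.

-20

a · b = (-2)·3 + 3·3 + (-5)·4 + (-3)·1 = -6 + 9 - 20 - 3 = -20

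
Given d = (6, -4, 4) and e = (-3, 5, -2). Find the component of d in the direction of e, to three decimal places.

-7.462

d · e = 6·(-3) + (-4)·5 + 4·(-2) = -18 - 20 - 8 = -46
|e| = √(9 + 25 + 4) = √38 ≈ 6.1644
comp_e d = -46 / √38 ≈ -7.462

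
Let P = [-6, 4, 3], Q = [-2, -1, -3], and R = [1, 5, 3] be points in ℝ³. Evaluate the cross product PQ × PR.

PQ = (4, -5, -6)
PR = (7, 1, 0)
i: (-5)·0 - (-6)·1 = 0 - (-6) = 6
j: (-6)·7 - 4·0 = -42 - 0 = -42
k: 4·1 - (-5)·7 = 4 - (-35) = 39
PQ × PR = (6, -42, 39)

(6, -42, 39)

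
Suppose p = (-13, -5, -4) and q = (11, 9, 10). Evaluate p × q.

i: (-5)·10 - (-4)·9 = -50 - (-36) = -14
j: (-4)·11 - (-13)·10 = -44 - (-130) = 86
k: (-13)·9 - (-5)·11 = -117 - (-55) = -62
p × q = (-14, 86, -62)

(-14, 86, -62)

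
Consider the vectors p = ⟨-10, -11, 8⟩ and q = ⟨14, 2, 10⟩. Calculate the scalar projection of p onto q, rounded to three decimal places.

p · q = (-10)·14 + (-11)·2 + 8·10 = -140 - 22 + 80 = -82
|q| = √(196 + 4 + 100) = √300 ≈ 17.3205
comp_q p = -82 / √300 ≈ -4.734

-4.734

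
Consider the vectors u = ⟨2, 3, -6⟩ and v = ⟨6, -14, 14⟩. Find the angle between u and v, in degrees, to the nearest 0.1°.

u · v = 2·6 + 3·(-14) + (-6)·14 = 12 - 42 - 84 = -114
|u|² = 4 + 9 + 36 = 49,  |u| = √49 ≈ 7.000000
|v|² = 36 + 196 + 196 = 428,  |v| = √428 ≈ 20.688161
cos θ = -114 / (7.000000 · 20.688161) ≈ -0.78720
θ = arccos(-0.78720) ≈ 141.9°

141.9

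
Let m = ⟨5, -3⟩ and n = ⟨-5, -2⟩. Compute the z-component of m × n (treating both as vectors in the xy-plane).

5·(-2) - (-3)·(-5) = -10 - 15 = -25

-25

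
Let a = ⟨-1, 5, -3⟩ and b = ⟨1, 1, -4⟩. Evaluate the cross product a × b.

(-17, -7, -6)

i: 5·(-4) - (-3)·1 = -20 - (-3) = -17
j: (-3)·1 - (-1)·(-4) = -3 - 4 = -7
k: (-1)·1 - 5·1 = -1 - 5 = -6
a × b = (-17, -7, -6)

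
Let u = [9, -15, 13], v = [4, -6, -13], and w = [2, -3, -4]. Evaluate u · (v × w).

v × w:
i: (-6)·(-4) - (-13)·(-3) = 24 - 39 = -15
j: (-13)·2 - 4·(-4) = -26 - (-16) = -10
k: 4·(-3) - (-6)·2 = -12 - (-12) = 0
v × w = (-15, -10, 0)
u · (v × w) = 9·(-15) + (-15)·(-10) + 13·0 = -135 + 150 + 0 = 15

15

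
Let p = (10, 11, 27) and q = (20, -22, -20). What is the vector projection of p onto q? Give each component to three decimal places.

p · q = 10·20 + 11·(-22) + 27·(-20) = 200 - 242 - 540 = -582
|q|² = 400 + 484 + 400 = 1284
proj_q p = (-582/1284) · (20, -22, -20) ≈ (-9.065, 9.972, 9.065)

(-9.065, 9.972, 9.065)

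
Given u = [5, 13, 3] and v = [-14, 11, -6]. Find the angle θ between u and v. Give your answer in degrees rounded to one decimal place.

78.1

u · v = 5·(-14) + 13·11 + 3·(-6) = -70 + 143 - 18 = 55
|u|² = 25 + 169 + 9 = 203,  |u| = √203 ≈ 14.247807
|v|² = 196 + 121 + 36 = 353,  |v| = √353 ≈ 18.788294
cos θ = 55 / (14.247807 · 18.788294) ≈ 0.20546
θ = arccos(0.20546) ≈ 78.1°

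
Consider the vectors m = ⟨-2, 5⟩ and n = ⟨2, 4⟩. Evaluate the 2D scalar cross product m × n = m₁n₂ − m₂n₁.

-18

(-2)·4 - 5·2 = -8 - 10 = -18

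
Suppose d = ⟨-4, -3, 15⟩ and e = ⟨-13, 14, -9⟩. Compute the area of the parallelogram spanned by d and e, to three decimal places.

309.637

i: (-3)·(-9) - 15·14 = 27 - 210 = -183
j: 15·(-13) - (-4)·(-9) = -195 - 36 = -231
k: (-4)·14 - (-3)·(-13) = -56 - 39 = -95
d × e = (-183, -231, -95)
|d × e| = √((-183)² + (-231)² + (-95)²) = √95875 ≈ 309.6369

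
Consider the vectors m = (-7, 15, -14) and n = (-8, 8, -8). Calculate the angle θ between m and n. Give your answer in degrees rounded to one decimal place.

16.5

m · n = (-7)·(-8) + 15·8 + (-14)·(-8) = 56 + 120 + 112 = 288
|m|² = 49 + 225 + 196 = 470,  |m| = √470 ≈ 21.679483
|n|² = 64 + 64 + 64 = 192,  |n| = √192 ≈ 13.856406
cos θ = 288 / (21.679483 · 13.856406) ≈ 0.95872
θ = arccos(0.95872) ≈ 16.5°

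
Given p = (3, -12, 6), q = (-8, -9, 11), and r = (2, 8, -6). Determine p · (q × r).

q × r:
i: (-9)·(-6) - 11·8 = 54 - 88 = -34
j: 11·2 - (-8)·(-6) = 22 - 48 = -26
k: (-8)·8 - (-9)·2 = -64 - (-18) = -46
q × r = (-34, -26, -46)
p · (q × r) = 3·(-34) + (-12)·(-26) + 6·(-46) = -102 + 312 - 276 = -66

-66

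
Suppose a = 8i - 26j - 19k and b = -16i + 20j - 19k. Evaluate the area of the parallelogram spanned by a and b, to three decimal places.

i: (-26)·(-19) - (-19)·20 = 494 - (-380) = 874
j: (-19)·(-16) - 8·(-19) = 304 - (-152) = 456
k: 8·20 - (-26)·(-16) = 160 - 416 = -256
a × b = (874, 456, -256)
|a × b| = √(874² + 456² + (-256)²) = √1037348 ≈ 1018.5028

1018.503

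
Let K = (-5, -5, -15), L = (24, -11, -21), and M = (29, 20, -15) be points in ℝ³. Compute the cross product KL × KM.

(150, -204, 929)

KL = (29, -6, -6)
KM = (34, 25, 0)
i: (-6)·0 - (-6)·25 = 0 - (-150) = 150
j: (-6)·34 - 29·0 = -204 - 0 = -204
k: 29·25 - (-6)·34 = 725 - (-204) = 929
KL × KM = (150, -204, 929)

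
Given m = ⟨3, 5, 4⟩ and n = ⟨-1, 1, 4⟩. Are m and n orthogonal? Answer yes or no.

no

m · n = 3·(-1) + 5·1 + 4·4 = -3 + 5 + 16 = 18
Nonzero, so the vectors are not orthogonal.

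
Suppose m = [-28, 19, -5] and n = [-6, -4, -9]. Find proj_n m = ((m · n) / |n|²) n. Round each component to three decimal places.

(-6.180, -4.120, -9.271)

m · n = (-28)·(-6) + 19·(-4) + (-5)·(-9) = 168 - 76 + 45 = 137
|n|² = 36 + 16 + 81 = 133
proj_n m = (137/133) · (-6, -4, -9) ≈ (-6.180, -4.120, -9.271)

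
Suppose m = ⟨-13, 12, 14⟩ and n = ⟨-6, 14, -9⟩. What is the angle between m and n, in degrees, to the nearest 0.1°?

m · n = (-13)·(-6) + 12·14 + 14·(-9) = 78 + 168 - 126 = 120
|m|² = 169 + 144 + 196 = 509,  |m| = √509 ≈ 22.561028
|n|² = 36 + 196 + 81 = 313,  |n| = √313 ≈ 17.691806
cos θ = 120 / (22.561028 · 17.691806) ≈ 0.30064
θ = arccos(0.30064) ≈ 72.5°

72.5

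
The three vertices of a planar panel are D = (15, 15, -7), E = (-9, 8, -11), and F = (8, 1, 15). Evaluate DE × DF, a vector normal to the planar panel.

DE = (-24, -7, -4)
DF = (-7, -14, 22)
i: (-7)·22 - (-4)·(-14) = -154 - 56 = -210
j: (-4)·(-7) - (-24)·22 = 28 - (-528) = 556
k: (-24)·(-14) - (-7)·(-7) = 336 - 49 = 287
DE × DF = (-210, 556, 287)

(-210, 556, 287)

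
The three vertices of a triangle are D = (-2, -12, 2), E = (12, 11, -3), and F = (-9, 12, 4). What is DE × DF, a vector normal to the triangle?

DE = (14, 23, -5)
DF = (-7, 24, 2)
i: 23·2 - (-5)·24 = 46 - (-120) = 166
j: (-5)·(-7) - 14·2 = 35 - 28 = 7
k: 14·24 - 23·(-7) = 336 - (-161) = 497
DE × DF = (166, 7, 497)

(166, 7, 497)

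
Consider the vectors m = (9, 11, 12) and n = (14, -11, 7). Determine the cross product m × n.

i: 11·7 - 12·(-11) = 77 - (-132) = 209
j: 12·14 - 9·7 = 168 - 63 = 105
k: 9·(-11) - 11·14 = -99 - 154 = -253
m × n = (209, 105, -253)

(209, 105, -253)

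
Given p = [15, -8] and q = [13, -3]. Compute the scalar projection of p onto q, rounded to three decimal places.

16.415

p · q = 15·13 + (-8)·(-3) = 195 + 24 = 219
|q| = √(169 + 9) = √178 ≈ 13.3417
comp_q p = 219 / √178 ≈ 16.415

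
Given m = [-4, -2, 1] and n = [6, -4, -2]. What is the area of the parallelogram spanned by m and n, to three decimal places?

29.189

i: (-2)·(-2) - 1·(-4) = 4 - (-4) = 8
j: 1·6 - (-4)·(-2) = 6 - 8 = -2
k: (-4)·(-4) - (-2)·6 = 16 - (-12) = 28
m × n = (8, -2, 28)
|m × n| = √(8² + (-2)² + 28²) = √852 ≈ 29.1890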